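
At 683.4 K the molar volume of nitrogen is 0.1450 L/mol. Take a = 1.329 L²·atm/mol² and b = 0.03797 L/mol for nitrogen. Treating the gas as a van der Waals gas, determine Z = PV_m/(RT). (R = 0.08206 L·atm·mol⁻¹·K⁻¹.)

Z ≈ 1.191

P = RT/(V_m − b) − a/V_m² = (0.08206)(683.4)/(0.1450 − 0.03797) − 1.329/(0.1450)²
  = 56.080/0.10703 − 63.210 = 523.97 − 63.210 = 460.76 atm
Z = PV_m/(RT) = (460.76)(0.1450)/((0.08206)(683.4)) = 66.810/56.080 = 1.191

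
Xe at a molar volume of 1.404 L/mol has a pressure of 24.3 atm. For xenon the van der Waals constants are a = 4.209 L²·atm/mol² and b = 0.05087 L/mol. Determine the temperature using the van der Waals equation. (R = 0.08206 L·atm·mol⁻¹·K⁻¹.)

T ≈ 435.9 K

T = (P + a/V_m²)(V_m − b)/R
P + a/V_m² = 24.3 + 4.209/(1.404)² = 26.435 atm
V_m − b = 1.404 − 0.05087 = 1.3531 L/mol
T = (26.435)(1.3531)/0.08206 = 435.9 K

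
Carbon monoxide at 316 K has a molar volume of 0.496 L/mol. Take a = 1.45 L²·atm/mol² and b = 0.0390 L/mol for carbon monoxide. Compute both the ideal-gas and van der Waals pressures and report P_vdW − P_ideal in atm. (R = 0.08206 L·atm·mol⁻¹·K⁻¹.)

Ideal: P_ideal = RT/V_m = (0.08206)(316)/0.496 = 52.2802 atm
vdW: P = RT/(V_m − b) − a/V_m² = 25.9310/0.457000 − 1.45/0.246016 = 56.7418 − 5.89393 = 50.8479 atm
ΔP = 50.8479 − 52.2802 = -1.432 atm

ΔP ≈ -1.432 atm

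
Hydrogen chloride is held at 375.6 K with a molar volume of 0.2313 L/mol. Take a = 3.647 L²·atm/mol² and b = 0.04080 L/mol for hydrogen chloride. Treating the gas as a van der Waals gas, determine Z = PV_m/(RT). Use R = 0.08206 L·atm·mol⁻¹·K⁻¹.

Z ≈ 0.7026

P = RT/(V_m − b) − a/V_m² = (0.08206)(375.6)/(0.2313 − 0.04080) − 3.647/(0.2313)²
  = 30.822/0.19050 − 68.169 = 161.80 − 68.169 = 93.63 atm
Z = PV_m/(RT) = (93.63)(0.2313)/((0.08206)(375.6)) = 21.657/30.822 = 0.7026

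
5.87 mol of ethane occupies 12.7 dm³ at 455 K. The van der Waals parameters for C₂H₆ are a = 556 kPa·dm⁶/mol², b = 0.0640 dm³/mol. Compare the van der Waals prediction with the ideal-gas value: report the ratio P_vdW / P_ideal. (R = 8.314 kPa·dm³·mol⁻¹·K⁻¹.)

P_vdW / P_ideal ≈ 0.9625

Ideal: P_ideal = nRT/V = (5.87)(8.314)(455)/12.7 = 1748.46 kPa
vdW: P = nRT/(V − nb) − a n²/V² = 22205.4/12.3243 − 19158.0/161.290 = 1801.76 − 118.780 = 1682.98 kPa
Ratio = 1682.98/1748.46 = 0.9625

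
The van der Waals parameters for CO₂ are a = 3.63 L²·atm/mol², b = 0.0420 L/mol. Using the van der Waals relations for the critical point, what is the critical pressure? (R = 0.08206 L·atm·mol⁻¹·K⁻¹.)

P_c ≈ 76.22 atm

For a van der Waals gas, P_c = a/(27b²).
P_c = 3.63/(27×(0.0420)²) = 3.63/0.047628 = 76.22 atm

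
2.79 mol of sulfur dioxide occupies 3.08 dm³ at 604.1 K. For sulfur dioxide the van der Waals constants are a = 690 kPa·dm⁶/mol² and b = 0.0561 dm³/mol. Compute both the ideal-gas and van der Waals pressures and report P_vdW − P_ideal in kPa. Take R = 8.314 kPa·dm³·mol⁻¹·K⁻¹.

ΔP ≈ -322.6 kPa

Ideal: P_ideal = nRT/V = (2.79)(8.314)(604.1)/3.08 = 4549.59 kPa
vdW: P = nRT/(V − nb) − a n²/V² = 14012.7/2.92348 − 5371.03/9.48640 = 4793.16 − 566.182 = 4226.98 kPa
ΔP = 4226.98 − 4549.59 = -322.6 kPa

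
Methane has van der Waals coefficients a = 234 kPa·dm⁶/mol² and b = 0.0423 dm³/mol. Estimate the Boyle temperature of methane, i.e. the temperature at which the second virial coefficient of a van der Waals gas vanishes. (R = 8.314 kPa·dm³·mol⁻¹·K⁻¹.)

T_B ≈ 665.4 K

For a van der Waals gas the second virial coefficient B₂ = b − a/(RT) vanishes at T_B = a/(Rb).
T_B = 234/(8.314×0.0423) = 234/0.35168 = 665.4 K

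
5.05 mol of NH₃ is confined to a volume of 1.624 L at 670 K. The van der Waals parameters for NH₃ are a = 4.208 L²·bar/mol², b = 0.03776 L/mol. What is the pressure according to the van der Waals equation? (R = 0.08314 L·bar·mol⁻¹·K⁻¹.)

P ≈ 155.6 bar

P = nRT/(V − nb) − a n²/V²
nRT/(V − nb) = (5.05)(0.08314)(670)/(1.624 − 5.05×0.03776) = 281.30/1.4333 = 196.26 bar
a n²/V² = (4.208)(5.05)²/(1.624)² = 40.690 bar
P = 196.26 − 40.690 = 155.6 bar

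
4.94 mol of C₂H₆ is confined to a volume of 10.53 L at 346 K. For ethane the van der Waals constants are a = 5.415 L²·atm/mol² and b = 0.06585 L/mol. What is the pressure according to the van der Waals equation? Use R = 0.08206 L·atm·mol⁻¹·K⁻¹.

P ≈ 12.55 atm

P = nRT/(V − nb) − a n²/V²
nRT/(V − nb) = (4.94)(0.08206)(346)/(10.53 − 4.94×0.06585) = 140.26/10.205 = 13.744 atm
a n²/V² = (5.415)(4.94)²/(10.53)² = 1.1918 atm
P = 13.744 − 1.1918 = 12.55 atm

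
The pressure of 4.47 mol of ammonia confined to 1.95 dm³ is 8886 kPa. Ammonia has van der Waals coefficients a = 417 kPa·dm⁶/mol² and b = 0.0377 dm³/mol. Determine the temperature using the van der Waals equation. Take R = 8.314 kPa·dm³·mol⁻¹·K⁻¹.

T = (P + a n²/V²)(V − nb)/(nR)
P + a n²/V² = 8886 + (417)(4.47)²/(1.95)² = 11077 kPa
V − nb = 1.95 − (4.47)(0.0377) = 1.7815 dm³
T = (11077)(1.7815)/((4.47)(8.314)) = 531.0 K

T ≈ 531.0 K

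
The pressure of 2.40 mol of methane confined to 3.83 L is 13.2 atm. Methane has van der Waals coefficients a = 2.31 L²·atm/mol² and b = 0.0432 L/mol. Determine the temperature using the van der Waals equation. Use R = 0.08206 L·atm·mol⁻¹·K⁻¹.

T = (P + a n²/V²)(V − nb)/(nR)
P + a n²/V² = 13.2 + (2.31)(2.40)²/(3.83)² = 14.107 atm
V − nb = 3.83 − (2.40)(0.0432) = 3.7263 L
T = (14.107)(3.7263)/((2.40)(0.08206)) = 266.9 K

T ≈ 266.9 K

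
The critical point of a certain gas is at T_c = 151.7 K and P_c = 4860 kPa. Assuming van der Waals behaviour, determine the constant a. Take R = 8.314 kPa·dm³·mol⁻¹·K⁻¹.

a ≈ 138.1 kPa·dm⁶/mol²

From T_c = 8a/(27Rb) and P_c = a/(27b²): a = 27 R² T_c²/(64 P_c).
a = 27×(8.314)²×(151.7)²/(64×4860) = 42949189/311040 = 138.1 kPa·dm⁶/mol²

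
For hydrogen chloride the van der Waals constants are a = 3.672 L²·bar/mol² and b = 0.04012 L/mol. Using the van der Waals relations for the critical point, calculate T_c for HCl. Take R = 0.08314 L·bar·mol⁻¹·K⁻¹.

T_c ≈ 326.2 K

For a van der Waals gas, T_c = 8a/(27Rb).
T_c = 8×3.672/(27×0.08314×0.04012) = 29.376/0.090061 = 326.2 K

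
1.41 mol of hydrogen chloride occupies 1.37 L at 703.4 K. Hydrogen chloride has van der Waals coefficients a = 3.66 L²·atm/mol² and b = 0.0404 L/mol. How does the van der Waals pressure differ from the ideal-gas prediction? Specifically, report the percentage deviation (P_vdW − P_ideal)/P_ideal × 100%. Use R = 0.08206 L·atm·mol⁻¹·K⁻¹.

Ideal: P_ideal = nRT/V = (1.41)(0.08206)(703.4)/1.37 = 59.4063 atm
vdW: P = nRT/(V − nb) − a n²/V² = 81.3866/1.31304 − 7.27645/1.87690 = 61.9833 − 3.87684 = 58.1065 atm
% deviation = (58.1065 − 59.4063)/59.4063 × 100% = -2.19%

-2.19 %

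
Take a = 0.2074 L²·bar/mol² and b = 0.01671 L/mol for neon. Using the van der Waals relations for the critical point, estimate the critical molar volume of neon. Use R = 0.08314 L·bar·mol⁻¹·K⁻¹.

V_m,c ≈ 0.05013 L/mol

For a van der Waals gas, V_m,c = 3b.
V_m,c = 3×0.01671 = 0.05013 L/mol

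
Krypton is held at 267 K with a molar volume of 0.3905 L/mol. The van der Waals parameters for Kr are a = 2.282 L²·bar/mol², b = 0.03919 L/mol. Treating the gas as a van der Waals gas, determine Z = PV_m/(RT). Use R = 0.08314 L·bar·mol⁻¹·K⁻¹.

P = RT/(V_m − b) − a/V_m² = (0.08314)(267)/(0.3905 − 0.03919) − 2.282/(0.3905)²
  = 22.198/0.35131 − 14.965 = 63.186 − 14.965 = 48.221 bar
Z = PV_m/(RT) = (48.221)(0.3905)/((0.08314)(267)) = 18.830/22.198 = 0.8483

Z ≈ 0.8483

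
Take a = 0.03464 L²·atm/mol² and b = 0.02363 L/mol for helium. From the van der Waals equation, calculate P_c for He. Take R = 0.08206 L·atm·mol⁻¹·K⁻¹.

P_c ≈ 2.298 atm

For a van der Waals gas, P_c = a/(27b²).
P_c = 0.03464/(27×(0.02363)²) = 0.03464/0.015076 = 2.298 atm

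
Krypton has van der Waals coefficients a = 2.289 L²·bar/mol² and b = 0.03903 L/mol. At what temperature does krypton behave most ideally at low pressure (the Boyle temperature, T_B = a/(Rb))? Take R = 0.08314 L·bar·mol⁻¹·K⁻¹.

T_B ≈ 705.4 K

For a van der Waals gas the second virial coefficient B₂ = b − a/(RT) vanishes at T_B = a/(Rb).
T_B = 2.289/(0.08314×0.03903) = 2.289/0.0032450 = 705.4 K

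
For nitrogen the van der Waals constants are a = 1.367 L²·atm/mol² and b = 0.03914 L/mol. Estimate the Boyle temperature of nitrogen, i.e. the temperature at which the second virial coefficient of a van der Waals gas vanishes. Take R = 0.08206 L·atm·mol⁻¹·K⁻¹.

For a van der Waals gas the second virial coefficient B₂ = b − a/(RT) vanishes at T_B = a/(Rb).
T_B = 1.367/(0.08206×0.03914) = 1.367/0.0032118 = 425.6 K

T_B ≈ 425.6 K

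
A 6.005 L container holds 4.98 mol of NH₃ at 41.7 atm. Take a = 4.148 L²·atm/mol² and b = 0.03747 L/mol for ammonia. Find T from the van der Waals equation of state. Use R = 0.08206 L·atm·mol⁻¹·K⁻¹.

T = (P + a n²/V²)(V − nb)/(nR)
P + a n²/V² = 41.7 + (4.148)(4.98)²/(6.005)² = 44.553 atm
V − nb = 6.005 − (4.98)(0.03747) = 5.8184 L
T = (44.553)(5.8184)/((4.98)(0.08206)) = 634.3 K

T ≈ 634.3 K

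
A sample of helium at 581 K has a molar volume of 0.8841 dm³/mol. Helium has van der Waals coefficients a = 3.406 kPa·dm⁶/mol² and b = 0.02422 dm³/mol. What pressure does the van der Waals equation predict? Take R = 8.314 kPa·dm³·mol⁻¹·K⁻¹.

P = RT/(V_m − b) − a/V_m²
RT/(V_m − b) = (8.314)(581)/(0.8841 − 0.02422) = 4830.4/0.85988 = 5617.5 kPa
a/V_m² = 3.406/(0.8841)² = 4.3575 kPa
P = 5617.5 − 4.3575 = 5613 kPa

P ≈ 5613 kPa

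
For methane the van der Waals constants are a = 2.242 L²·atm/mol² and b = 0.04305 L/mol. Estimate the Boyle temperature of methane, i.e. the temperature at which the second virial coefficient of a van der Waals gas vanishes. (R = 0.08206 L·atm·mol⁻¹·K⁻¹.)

T_B ≈ 634.6 K

For a van der Waals gas the second virial coefficient B₂ = b − a/(RT) vanishes at T_B = a/(Rb).
T_B = 2.242/(0.08206×0.04305) = 2.242/0.0035327 = 634.6 K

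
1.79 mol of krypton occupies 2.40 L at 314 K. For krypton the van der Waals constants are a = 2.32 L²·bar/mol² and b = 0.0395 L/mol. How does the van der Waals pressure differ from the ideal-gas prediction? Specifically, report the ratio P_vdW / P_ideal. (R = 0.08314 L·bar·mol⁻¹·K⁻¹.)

Ideal: P_ideal = nRT/V = (1.79)(0.08314)(314)/2.40 = 19.4707 bar
vdW: P = nRT/(V − nb) − a n²/V² = 46.7297/2.32930 − 7.43351/5.76000 = 20.0617 − 1.29054 = 18.7712 bar
Ratio = 18.7712/19.4707 = 0.9641

P_vdW / P_ideal ≈ 0.9641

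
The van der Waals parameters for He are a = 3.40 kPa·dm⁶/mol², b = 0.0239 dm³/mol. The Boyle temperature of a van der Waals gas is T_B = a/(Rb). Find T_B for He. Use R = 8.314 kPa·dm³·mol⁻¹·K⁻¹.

For a van der Waals gas the second virial coefficient B₂ = b − a/(RT) vanishes at T_B = a/(Rb).
T_B = 3.40/(8.314×0.0239) = 3.40/0.19870 = 17.11 K

T_B ≈ 17.11 K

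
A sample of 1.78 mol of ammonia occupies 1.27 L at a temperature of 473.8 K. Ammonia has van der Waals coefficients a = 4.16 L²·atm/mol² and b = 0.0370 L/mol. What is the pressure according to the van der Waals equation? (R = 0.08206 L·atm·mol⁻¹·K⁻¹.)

P ≈ 49.30 atm

P = nRT/(V − nb) − a n²/V²
nRT/(V − nb) = (1.78)(0.08206)(473.8)/(1.27 − 1.78×0.0370) = 69.206/1.2041 = 57.475 atm
a n²/V² = (4.16)(1.78)²/(1.27)² = 8.1720 atm
P = 57.475 − 8.1720 = 49.30 atm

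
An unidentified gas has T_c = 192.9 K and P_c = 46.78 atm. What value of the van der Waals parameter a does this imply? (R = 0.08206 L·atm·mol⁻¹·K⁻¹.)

a ≈ 2.260 L²·atm/mol²

From T_c = 8a/(27Rb) and P_c = a/(27b²): a = 27 R² T_c²/(64 P_c).
a = 27×(0.08206)²×(192.9)²/(64×46.78) = 6765.4/2993.9 = 2.260 L²·atm/mol²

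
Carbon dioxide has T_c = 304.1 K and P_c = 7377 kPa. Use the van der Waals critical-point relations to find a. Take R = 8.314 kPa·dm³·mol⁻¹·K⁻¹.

a ≈ 365.6 kPa·dm⁶/mol²

From T_c = 8a/(27Rb) and P_c = a/(27b²): a = 27 R² T_c²/(64 P_c).
a = 27×(8.314)²×(304.1)²/(64×7377) = 172590404/472128 = 365.6 kPa·dm⁶/mol²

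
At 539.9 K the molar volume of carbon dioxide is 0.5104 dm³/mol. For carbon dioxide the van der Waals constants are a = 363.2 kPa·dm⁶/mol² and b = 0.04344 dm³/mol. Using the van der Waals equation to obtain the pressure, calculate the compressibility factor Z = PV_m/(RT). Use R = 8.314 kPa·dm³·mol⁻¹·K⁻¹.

P = RT/(V_m − b) − a/V_m² = (8.314)(539.9)/(0.5104 − 0.04344) − 363.2/(0.5104)²
  = 4488.7/0.46696 − 1394.2 = 9612.6 − 1394.2 = 8218.4 kPa
Z = PV_m/(RT) = (8218.4)(0.5104)/((8.314)(539.9)) = 4194.7/4488.7 = 0.9345

Z ≈ 0.9345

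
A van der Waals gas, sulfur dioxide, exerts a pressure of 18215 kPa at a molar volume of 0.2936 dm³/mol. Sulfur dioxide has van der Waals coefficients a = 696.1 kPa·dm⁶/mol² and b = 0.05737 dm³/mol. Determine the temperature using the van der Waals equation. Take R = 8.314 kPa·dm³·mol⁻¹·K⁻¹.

T ≈ 747.0 K

T = (P + a/V_m²)(V_m − b)/R
P + a/V_m² = 18215 + 696.1/(0.2936)² = 26290 kPa
V_m − b = 0.2936 − 0.05737 = 0.23623 dm³/mol
T = (26290)(0.23623)/8.314 = 747.0 K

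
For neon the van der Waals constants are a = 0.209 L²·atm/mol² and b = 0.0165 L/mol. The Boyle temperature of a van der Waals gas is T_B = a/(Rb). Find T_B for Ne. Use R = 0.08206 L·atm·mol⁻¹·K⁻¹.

For a van der Waals gas the second virial coefficient B₂ = b − a/(RT) vanishes at T_B = a/(Rb).
T_B = 0.209/(0.08206×0.0165) = 0.209/0.0013540 = 154.4 K

T_B ≈ 154.4 K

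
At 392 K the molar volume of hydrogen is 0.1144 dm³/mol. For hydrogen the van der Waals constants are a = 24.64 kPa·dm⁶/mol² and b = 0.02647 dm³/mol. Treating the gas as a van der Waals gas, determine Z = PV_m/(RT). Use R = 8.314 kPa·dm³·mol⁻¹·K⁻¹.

P = RT/(V_m − b) − a/V_m² = (8.314)(392)/(0.1144 − 0.02647) − 24.64/(0.1144)²
  = 3259.1/0.087930 − 1882.7 = 37065 − 1882.7 = 35182 kPa
Z = PV_m/(RT) = (35182)(0.1144)/((8.314)(392)) = 4024.8/3259.1 = 1.235

Z ≈ 1.235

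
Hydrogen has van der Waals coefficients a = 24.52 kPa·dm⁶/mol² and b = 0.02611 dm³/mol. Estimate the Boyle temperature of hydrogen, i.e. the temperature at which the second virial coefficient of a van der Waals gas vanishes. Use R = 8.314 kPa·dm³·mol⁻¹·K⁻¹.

T_B ≈ 113.0 K

For a van der Waals gas the second virial coefficient B₂ = b − a/(RT) vanishes at T_B = a/(Rb).
T_B = 24.52/(8.314×0.02611) = 24.52/0.21708 = 113.0 K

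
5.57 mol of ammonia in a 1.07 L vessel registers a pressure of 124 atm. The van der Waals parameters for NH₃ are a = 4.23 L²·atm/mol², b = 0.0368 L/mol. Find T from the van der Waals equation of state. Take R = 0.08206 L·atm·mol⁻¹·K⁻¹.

T = (P + a n²/V²)(V − nb)/(nR)
P + a n²/V² = 124 + (4.23)(5.57)²/(1.07)² = 238.63 atm
V − nb = 1.07 − (5.57)(0.0368) = 0.86502 L
T = (238.63)(0.86502)/((5.57)(0.08206)) = 451.6 K

T ≈ 451.6 K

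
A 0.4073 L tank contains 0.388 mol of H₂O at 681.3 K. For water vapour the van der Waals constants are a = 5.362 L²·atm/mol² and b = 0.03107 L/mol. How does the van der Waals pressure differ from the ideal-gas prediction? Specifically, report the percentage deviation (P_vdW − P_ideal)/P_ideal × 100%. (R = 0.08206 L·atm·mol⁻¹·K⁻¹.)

-6.09 %

Ideal: P_ideal = nRT/V = (0.388)(0.08206)(681.3)/0.4073 = 53.2583 atm
vdW: P = nRT/(V − nb) − a n²/V² = 21.6921/0.395245 − 0.807217/0.165893 = 54.8827 − 4.86589 = 50.0168 atm
% deviation = (50.0168 − 53.2583)/53.2583 × 100% = -6.09%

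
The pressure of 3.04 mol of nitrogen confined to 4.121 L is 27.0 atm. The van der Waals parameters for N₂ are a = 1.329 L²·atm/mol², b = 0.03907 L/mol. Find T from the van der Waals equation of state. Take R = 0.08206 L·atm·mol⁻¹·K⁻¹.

T = (P + a n²/V²)(V − nb)/(nR)
P + a n²/V² = 27.0 + (1.329)(3.04)²/(4.121)² = 27.723 atm
V − nb = 4.121 − (3.04)(0.03907) = 4.0022 L
T = (27.723)(4.0022)/((3.04)(0.08206)) = 444.8 K

T ≈ 444.8 K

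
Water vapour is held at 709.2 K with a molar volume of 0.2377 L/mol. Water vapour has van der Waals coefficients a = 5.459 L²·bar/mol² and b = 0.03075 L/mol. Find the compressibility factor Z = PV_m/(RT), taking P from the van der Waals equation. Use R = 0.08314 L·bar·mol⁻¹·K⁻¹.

P = RT/(V_m − b) − a/V_m² = (0.08314)(709.2)/(0.2377 − 0.03075) − 5.459/(0.2377)²
  = 58.963/0.20695 − 96.617 = 284.91 − 96.617 = 188.29 bar
Z = PV_m/(RT) = (188.29)(0.2377)/((0.08314)(709.2)) = 44.757/58.963 = 0.7591

Z ≈ 0.7591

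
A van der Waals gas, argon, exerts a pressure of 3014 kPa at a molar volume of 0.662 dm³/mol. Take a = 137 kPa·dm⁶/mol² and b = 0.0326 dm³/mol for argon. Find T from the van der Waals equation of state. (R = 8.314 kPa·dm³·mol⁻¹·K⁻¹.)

T = (P + a/V_m²)(V_m − b)/R
P + a/V_m² = 3014 + 137/(0.662)² = 3326.6 kPa
V_m − b = 0.662 − 0.0326 = 0.62940 dm³/mol
T = (3326.6)(0.62940)/8.314 = 251.8 K

T ≈ 251.8 K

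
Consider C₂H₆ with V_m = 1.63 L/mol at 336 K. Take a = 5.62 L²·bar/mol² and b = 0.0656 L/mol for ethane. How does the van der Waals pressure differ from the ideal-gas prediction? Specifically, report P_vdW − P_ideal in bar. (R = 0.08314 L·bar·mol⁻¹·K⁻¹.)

ΔP ≈ -1.397 bar

Ideal: P_ideal = RT/V_m = (0.08314)(336)/1.63 = 17.1381 bar
vdW: P = RT/(V_m − b) − a/V_m² = 27.9350/1.56440 − 5.62/2.65690 = 17.8567 − 2.11525 = 15.7415 bar
ΔP = 15.7415 − 17.1381 = -1.397 bar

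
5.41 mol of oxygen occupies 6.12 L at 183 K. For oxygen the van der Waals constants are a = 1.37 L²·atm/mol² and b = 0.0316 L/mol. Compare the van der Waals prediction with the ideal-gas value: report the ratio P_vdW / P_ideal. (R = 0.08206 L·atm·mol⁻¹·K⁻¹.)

Ideal: P_ideal = nRT/V = (5.41)(0.08206)(183)/6.12 = 13.2748 atm
vdW: P = nRT/(V − nb) − a n²/V² = 81.2419/5.94904 − 40.0973/37.4544 = 13.6563 − 1.07056 = 12.5857 atm
Ratio = 12.5857/13.2748 = 0.9481

P_vdW / P_ideal ≈ 0.9481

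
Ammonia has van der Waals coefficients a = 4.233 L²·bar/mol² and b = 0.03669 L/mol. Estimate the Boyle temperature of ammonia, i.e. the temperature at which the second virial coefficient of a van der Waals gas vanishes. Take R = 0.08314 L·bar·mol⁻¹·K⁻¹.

T_B ≈ 1388 K

For a van der Waals gas the second virial coefficient B₂ = b − a/(RT) vanishes at T_B = a/(Rb).
T_B = 4.233/(0.08314×0.03669) = 4.233/0.0030504 = 1388 K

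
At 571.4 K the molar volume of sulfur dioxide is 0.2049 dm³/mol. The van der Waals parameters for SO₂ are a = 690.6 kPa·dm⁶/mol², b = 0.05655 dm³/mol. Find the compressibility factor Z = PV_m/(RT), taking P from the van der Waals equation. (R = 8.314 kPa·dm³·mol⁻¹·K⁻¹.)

Z ≈ 0.6717

P = RT/(V_m − b) − a/V_m² = (8.314)(571.4)/(0.2049 − 0.05655) − 690.6/(0.2049)²
  = 4750.6/0.14835 − 16449 = 32023 − 16449 = 15574 kPa
Z = PV_m/(RT) = (15574)(0.2049)/((8.314)(571.4)) = 3191.1/4750.6 = 0.6717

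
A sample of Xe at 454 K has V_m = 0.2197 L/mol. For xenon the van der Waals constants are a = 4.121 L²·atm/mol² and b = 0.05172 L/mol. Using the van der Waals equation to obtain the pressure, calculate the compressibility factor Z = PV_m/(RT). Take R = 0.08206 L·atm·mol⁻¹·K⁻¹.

P = RT/(V_m − b) − a/V_m² = (0.08206)(454)/(0.2197 − 0.05172) − 4.121/(0.2197)²
  = 37.255/0.16798 − 85.377 = 221.78 − 85.377 = 136.40 atm
Z = PV_m/(RT) = (136.40)(0.2197)/((0.08206)(454)) = 29.967/37.255 = 0.8044

Z ≈ 0.8044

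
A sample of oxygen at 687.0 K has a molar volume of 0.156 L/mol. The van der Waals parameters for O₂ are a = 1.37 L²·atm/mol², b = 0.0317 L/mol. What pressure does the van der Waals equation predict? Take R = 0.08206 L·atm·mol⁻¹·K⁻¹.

P = RT/(V_m − b) − a/V_m²
RT/(V_m − b) = (0.08206)(687.0)/(0.156 − 0.0317) = 56.375/0.12430 = 453.54 atm
a/V_m² = 1.37/(0.156)² = 56.295 atm
P = 453.54 − 56.295 = 397.2 atm

P ≈ 397.2 atm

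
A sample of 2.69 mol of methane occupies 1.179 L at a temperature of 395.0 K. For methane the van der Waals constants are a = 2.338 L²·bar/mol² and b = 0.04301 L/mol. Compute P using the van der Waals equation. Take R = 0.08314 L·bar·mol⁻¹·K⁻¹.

P = nRT/(V − nb) − a n²/V²
nRT/(V − nb) = (2.69)(0.08314)(395.0)/(1.179 − 2.69×0.04301) = 88.340/1.0633 = 83.081 bar
a n²/V² = (2.338)(2.69)²/(1.179)² = 12.171 bar
P = 83.081 − 12.171 = 70.91 bar

P ≈ 70.91 bar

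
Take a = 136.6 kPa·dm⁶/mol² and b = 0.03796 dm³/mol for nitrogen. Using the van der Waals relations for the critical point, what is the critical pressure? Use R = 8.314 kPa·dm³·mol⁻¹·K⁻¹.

P_c ≈ 3511 kPa

For a van der Waals gas, P_c = a/(27b²).
P_c = 136.6/(27×(0.03796)²) = 136.6/0.038906 = 3511 kPa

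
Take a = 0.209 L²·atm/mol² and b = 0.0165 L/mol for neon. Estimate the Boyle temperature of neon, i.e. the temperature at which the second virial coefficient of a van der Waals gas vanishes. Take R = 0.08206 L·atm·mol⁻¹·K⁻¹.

For a van der Waals gas the second virial coefficient B₂ = b − a/(RT) vanishes at T_B = a/(Rb).
T_B = 0.209/(0.08206×0.0165) = 0.209/0.0013540 = 154.4 K

T_B ≈ 154.4 K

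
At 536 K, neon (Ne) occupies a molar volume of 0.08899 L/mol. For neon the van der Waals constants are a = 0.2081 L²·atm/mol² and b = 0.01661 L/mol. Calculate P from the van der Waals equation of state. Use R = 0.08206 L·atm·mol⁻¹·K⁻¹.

P ≈ 581.4 atm

P = RT/(V_m − b) − a/V_m²
RT/(V_m − b) = (0.08206)(536)/(0.08899 − 0.01661) = 43.984/0.072380 = 607.68 atm
a/V_m² = 0.2081/(0.08899)² = 26.278 atm
P = 607.68 − 26.278 = 581.4 atm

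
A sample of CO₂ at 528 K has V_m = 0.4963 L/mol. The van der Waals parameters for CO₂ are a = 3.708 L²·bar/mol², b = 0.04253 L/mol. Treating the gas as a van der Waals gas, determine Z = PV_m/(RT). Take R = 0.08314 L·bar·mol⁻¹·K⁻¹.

Z ≈ 0.9235

P = RT/(V_m − b) − a/V_m² = (0.08314)(528)/(0.4963 − 0.04253) − 3.708/(0.4963)²
  = 43.898/0.45377 − 15.054 = 96.741 − 15.054 = 81.687 bar
Z = PV_m/(RT) = (81.687)(0.4963)/((0.08314)(528)) = 40.541/43.898 = 0.9235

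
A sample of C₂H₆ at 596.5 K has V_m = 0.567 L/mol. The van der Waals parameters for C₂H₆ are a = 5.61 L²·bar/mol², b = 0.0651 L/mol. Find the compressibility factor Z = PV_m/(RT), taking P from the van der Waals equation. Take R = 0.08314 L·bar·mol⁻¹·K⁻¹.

P = RT/(V_m − b) − a/V_m² = (0.08314)(596.5)/(0.567 − 0.0651) − 5.61/(0.567)²
  = 49.593/0.50190 − 17.450 = 98.811 − 17.450 = 81.361 bar
Z = PV_m/(RT) = (81.361)(0.567)/((0.08314)(596.5)) = 46.132/49.593 = 0.9302

Z ≈ 0.9302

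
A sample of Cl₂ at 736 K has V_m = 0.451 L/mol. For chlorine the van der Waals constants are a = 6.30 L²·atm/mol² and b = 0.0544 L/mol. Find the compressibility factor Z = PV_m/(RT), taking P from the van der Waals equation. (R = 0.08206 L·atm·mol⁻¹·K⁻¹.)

P = RT/(V_m − b) − a/V_m² = (0.08206)(736)/(0.451 − 0.0544) − 6.30/(0.451)²
  = 60.396/0.39660 − 30.973 = 152.28 − 30.973 = 121.31 atm
Z = PV_m/(RT) = (121.31)(0.451)/((0.08206)(736)) = 54.711/60.396 = 0.9059

Z ≈ 0.9059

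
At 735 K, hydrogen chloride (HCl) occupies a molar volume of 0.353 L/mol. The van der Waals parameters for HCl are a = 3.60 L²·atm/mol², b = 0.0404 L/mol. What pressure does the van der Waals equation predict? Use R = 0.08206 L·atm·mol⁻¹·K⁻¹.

P ≈ 164.1 atm

P = RT/(V_m − b) − a/V_m²
RT/(V_m − b) = (0.08206)(735)/(0.353 − 0.0404) = 60.314/0.31260 = 192.94 atm
a/V_m² = 3.60/(0.353)² = 28.890 atm
P = 192.94 − 28.890 = 164.1 atm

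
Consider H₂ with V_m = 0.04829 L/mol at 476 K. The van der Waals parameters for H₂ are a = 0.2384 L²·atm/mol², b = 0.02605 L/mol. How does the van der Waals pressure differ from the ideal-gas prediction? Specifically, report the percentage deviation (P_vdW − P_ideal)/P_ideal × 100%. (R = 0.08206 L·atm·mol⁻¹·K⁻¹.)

Ideal: P_ideal = RT/V_m = (0.08206)(476)/0.04829 = 808.875 atm
vdW: P = RT/(V_m − b) − a/V_m² = 39.0606/0.0222400 − 0.2384/0.00233192 = 1756.32 − 102.233 = 1654.09 atm
% deviation = (1654.09 − 808.875)/808.875 × 100% = 104.5%

104.5 %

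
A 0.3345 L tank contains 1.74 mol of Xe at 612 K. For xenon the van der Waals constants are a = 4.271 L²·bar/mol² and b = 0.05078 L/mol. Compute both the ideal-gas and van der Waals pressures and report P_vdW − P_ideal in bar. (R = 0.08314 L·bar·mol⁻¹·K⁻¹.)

ΔP ≈ -20.56 bar

Ideal: P_ideal = nRT/V = (1.74)(0.08314)(612)/0.3345 = 264.676 bar
vdW: P = nRT/(V − nb) − a n²/V² = 88.5341/0.246143 − 12.9309/0.111890 = 359.686 − 115.568 = 244.118 bar
ΔP = 244.118 − 264.676 = -20.56 bar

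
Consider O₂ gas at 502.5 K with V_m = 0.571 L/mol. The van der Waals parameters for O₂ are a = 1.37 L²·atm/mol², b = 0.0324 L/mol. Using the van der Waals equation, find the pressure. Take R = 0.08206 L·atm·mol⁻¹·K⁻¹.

P = RT/(V_m − b) − a/V_m²
RT/(V_m − b) = (0.08206)(502.5)/(0.571 − 0.0324) = 41.235/0.53860 = 76.560 atm
a/V_m² = 1.37/(0.571)² = 4.2019 atm
P = 76.560 − 4.2019 = 72.36 atm

P ≈ 72.36 atm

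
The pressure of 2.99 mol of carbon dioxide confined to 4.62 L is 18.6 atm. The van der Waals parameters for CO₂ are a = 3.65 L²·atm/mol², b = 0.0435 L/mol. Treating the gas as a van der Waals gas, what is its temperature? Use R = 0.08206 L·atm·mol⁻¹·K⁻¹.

T ≈ 368.3 K

T = (P + a n²/V²)(V − nb)/(nR)
P + a n²/V² = 18.6 + (3.65)(2.99)²/(4.62)² = 20.129 atm
V − nb = 4.62 − (2.99)(0.0435) = 4.4899 L
T = (20.129)(4.4899)/((2.99)(0.08206)) = 368.3 K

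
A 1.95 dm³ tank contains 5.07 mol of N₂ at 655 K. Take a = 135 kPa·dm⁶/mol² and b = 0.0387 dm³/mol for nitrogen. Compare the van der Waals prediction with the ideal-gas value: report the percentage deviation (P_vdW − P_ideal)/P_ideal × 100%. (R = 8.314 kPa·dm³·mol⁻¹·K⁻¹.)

Ideal: P_ideal = nRT/V = (5.07)(8.314)(655)/1.95 = 14158.7 kPa
vdW: P = nRT/(V − nb) − a n²/V² = 27609.5/1.75379 − 3470.16/3.80250 = 15742.8 − 912.600 = 14830.2 kPa
% deviation = (14830.2 − 14158.7)/14158.7 × 100% = 4.74%

4.74 %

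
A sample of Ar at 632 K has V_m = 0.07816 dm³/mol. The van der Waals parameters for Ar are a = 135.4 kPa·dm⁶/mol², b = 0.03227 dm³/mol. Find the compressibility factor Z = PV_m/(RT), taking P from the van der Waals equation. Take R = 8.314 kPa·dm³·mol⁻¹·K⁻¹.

P = RT/(V_m − b) − a/V_m² = (8.314)(632)/(0.07816 − 0.03227) − 135.4/(0.07816)²
  = 5254.4/0.045890 − 22164 = 114500 − 22164 = 92336 kPa
Z = PV_m/(RT) = (92336)(0.07816)/((8.314)(632)) = 7217.0/5254.4 = 1.374

Z ≈ 1.374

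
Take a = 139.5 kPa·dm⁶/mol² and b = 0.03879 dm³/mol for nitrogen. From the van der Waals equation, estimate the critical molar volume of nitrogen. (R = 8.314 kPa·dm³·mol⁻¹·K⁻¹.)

V_m,c ≈ 0.1164 dm³/mol

For a van der Waals gas, V_m,c = 3b.
V_m,c = 3×0.03879 = 0.1164 dm³/mol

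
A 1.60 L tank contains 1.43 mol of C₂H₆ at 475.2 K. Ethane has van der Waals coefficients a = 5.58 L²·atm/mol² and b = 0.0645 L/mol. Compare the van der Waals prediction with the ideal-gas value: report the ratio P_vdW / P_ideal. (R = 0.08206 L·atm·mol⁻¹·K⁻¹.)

P_vdW / P_ideal ≈ 0.9333

Ideal: P_ideal = nRT/V = (1.43)(0.08206)(475.2)/1.60 = 34.8517 atm
vdW: P = nRT/(V − nb) − a n²/V² = 55.7627/1.50777 − 11.4105/2.56000 = 36.9836 − 4.45723 = 32.5264 atm
Ratio = 32.5264/34.8517 = 0.9333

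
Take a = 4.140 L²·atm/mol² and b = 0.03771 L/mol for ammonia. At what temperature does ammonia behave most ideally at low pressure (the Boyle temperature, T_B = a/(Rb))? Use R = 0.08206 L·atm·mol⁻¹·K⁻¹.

For a van der Waals gas the second virial coefficient B₂ = b − a/(RT) vanishes at T_B = a/(Rb).
T_B = 4.140/(0.08206×0.03771) = 4.140/0.0030945 = 1338 K

T_B ≈ 1338 K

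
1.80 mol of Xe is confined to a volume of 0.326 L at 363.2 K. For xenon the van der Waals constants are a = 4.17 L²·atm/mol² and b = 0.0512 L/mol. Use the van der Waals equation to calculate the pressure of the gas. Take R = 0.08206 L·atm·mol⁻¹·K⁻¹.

P ≈ 102.3 atm

P = nRT/(V − nb) − a n²/V²
nRT/(V − nb) = (1.80)(0.08206)(363.2)/(0.326 − 1.80×0.0512) = 53.648/0.23384 = 229.42 atm
a n²/V² = (4.17)(1.80)²/(0.326)² = 127.13 atm
P = 229.42 − 127.13 = 102.3 atm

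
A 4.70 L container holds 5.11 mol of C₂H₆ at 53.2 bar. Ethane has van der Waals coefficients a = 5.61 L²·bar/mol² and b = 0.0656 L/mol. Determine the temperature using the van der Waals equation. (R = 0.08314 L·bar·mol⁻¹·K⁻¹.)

T = (P + a n²/V²)(V − nb)/(nR)
P + a n²/V² = 53.2 + (5.61)(5.11)²/(4.70)² = 59.831 bar
V − nb = 4.70 − (5.11)(0.0656) = 4.3648 L
T = (59.831)(4.3648)/((5.11)(0.08314)) = 614.7 K

T ≈ 614.7 K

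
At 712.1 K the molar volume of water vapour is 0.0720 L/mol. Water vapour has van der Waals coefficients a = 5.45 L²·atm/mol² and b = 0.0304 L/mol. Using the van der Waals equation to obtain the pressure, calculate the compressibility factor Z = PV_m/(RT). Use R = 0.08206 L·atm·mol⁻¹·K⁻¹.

P = RT/(V_m − b) − a/V_m² = (0.08206)(712.1)/(0.0720 − 0.0304) − 5.45/(0.0720)²
  = 58.435/0.041600 − 1051.3 = 1404.7 − 1051.3 = 353.4 atm
Z = PV_m/(RT) = (353.4)(0.0720)/((0.08206)(712.1)) = 25.445/58.435 = 0.4354

Z ≈ 0.4354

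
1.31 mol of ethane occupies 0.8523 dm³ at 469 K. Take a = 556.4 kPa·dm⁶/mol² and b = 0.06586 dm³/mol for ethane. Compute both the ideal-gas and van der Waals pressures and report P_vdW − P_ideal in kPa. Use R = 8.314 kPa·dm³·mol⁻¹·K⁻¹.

Ideal: P_ideal = nRT/V = (1.31)(8.314)(469)/0.8523 = 5993.24 kPa
vdW: P = nRT/(V − nb) − a n²/V² = 5108.04/0.766023 − 954.838/0.726415 = 6668.26 − 1314.45 = 5353.81 kPa
ΔP = 5353.81 − 5993.24 = -639.4 kPa

ΔP ≈ -639.4 kPa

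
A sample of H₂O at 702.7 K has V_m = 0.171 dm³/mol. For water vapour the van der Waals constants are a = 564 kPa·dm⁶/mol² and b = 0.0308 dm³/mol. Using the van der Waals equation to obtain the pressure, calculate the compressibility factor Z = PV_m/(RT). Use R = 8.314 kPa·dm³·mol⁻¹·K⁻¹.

Z ≈ 0.6551

P = RT/(V_m − b) − a/V_m² = (8.314)(702.7)/(0.171 − 0.0308) − 564/(0.171)²
  = 5842.2/0.14020 − 19288 = 41670 − 19288 = 22382 kPa
Z = PV_m/(RT) = (22382)(0.171)/((8.314)(702.7)) = 3827.3/5842.2 = 0.6551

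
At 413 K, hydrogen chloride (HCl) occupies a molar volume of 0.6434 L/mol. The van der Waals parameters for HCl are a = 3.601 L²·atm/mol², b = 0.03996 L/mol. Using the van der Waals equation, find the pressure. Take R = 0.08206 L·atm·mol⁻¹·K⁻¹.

P = RT/(V_m − b) − a/V_m²
RT/(V_m − b) = (0.08206)(413)/(0.6434 − 0.03996) = 33.891/0.60344 = 56.163 atm
a/V_m² = 3.601/(0.6434)² = 8.6988 atm
P = 56.163 − 8.6988 = 47.46 atm

P ≈ 47.46 atm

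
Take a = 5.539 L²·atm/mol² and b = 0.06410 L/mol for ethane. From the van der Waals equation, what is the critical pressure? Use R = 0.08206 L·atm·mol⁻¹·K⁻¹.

P_c ≈ 49.93 atm

For a van der Waals gas, P_c = a/(27b²).
P_c = 5.539/(27×(0.06410)²) = 5.539/0.11094 = 49.93 atm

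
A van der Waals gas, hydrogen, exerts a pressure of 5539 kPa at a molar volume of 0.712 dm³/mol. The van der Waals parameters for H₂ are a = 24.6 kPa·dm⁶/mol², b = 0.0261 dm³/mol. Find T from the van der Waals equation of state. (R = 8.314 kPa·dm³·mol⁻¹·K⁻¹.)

T ≈ 461.0 K

T = (P + a/V_m²)(V_m − b)/R
P + a/V_m² = 5539 + 24.6/(0.712)² = 5587.5 kPa
V_m − b = 0.712 − 0.0261 = 0.68590 dm³/mol
T = (5587.5)(0.68590)/8.314 = 461.0 K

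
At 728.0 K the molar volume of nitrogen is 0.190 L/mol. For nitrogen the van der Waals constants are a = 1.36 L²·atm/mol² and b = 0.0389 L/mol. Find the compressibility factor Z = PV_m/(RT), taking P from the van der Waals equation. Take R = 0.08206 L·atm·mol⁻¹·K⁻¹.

Z ≈ 1.138

P = RT/(V_m − b) − a/V_m² = (0.08206)(728.0)/(0.190 − 0.0389) − 1.36/(0.190)²
  = 59.740/0.15110 − 37.673 = 395.37 − 37.673 = 357.70 atm
Z = PV_m/(RT) = (357.70)(0.190)/((0.08206)(728.0)) = 67.963/59.740 = 1.138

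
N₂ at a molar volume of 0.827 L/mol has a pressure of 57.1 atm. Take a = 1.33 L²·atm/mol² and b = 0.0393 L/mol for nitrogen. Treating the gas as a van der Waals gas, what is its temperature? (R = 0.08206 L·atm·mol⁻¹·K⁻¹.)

T = (P + a/V_m²)(V_m − b)/R
P + a/V_m² = 57.1 + 1.33/(0.827)² = 59.045 atm
V_m − b = 0.827 − 0.0393 = 0.78770 L/mol
T = (59.045)(0.78770)/0.08206 = 566.8 K

T ≈ 566.8 K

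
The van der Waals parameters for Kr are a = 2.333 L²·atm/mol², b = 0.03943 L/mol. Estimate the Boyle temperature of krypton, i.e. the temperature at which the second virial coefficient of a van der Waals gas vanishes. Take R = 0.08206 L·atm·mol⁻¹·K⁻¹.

For a van der Waals gas the second virial coefficient B₂ = b − a/(RT) vanishes at T_B = a/(Rb).
T_B = 2.333/(0.08206×0.03943) = 2.333/0.0032356 = 721.0 K

T_B ≈ 721.0 K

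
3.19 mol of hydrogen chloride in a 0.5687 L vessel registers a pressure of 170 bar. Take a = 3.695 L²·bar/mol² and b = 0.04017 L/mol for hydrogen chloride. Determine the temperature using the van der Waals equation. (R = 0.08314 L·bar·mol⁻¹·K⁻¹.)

T = (P + a n²/V²)(V − nb)/(nR)
P + a n²/V² = 170 + (3.695)(3.19)²/(0.5687)² = 286.26 bar
V − nb = 0.5687 − (3.19)(0.04017) = 0.44056 L
T = (286.26)(0.44056)/((3.19)(0.08314)) = 475.5 K

T ≈ 475.5 K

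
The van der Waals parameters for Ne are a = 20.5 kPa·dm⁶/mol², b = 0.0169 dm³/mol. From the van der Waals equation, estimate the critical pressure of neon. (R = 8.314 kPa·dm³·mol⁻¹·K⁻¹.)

P_c ≈ 2658 kPa

For a van der Waals gas, P_c = a/(27b²).
P_c = 20.5/(27×(0.0169)²) = 20.5/0.0077115 = 2658 kPa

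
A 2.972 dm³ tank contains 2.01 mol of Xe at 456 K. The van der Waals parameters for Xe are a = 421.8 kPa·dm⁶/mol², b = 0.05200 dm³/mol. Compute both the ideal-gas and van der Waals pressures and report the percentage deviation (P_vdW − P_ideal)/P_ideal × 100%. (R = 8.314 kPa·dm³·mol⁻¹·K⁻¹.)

-3.88 %

Ideal: P_ideal = nRT/V = (2.01)(8.314)(456)/2.972 = 2564.02 kPa
vdW: P = nRT/(V − nb) − a n²/V² = 7620.28/2.86748 − 1704.11/8.83278 = 2657.48 − 192.930 = 2464.55 kPa
% deviation = (2464.55 − 2564.02)/2564.02 × 100% = -3.88%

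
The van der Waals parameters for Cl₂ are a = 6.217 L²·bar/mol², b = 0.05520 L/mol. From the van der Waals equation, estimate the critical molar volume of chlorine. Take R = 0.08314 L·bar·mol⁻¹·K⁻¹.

For a van der Waals gas, V_m,c = 3b.
V_m,c = 3×0.05520 = 0.1656 L/mol

V_m,c ≈ 0.1656 L/mol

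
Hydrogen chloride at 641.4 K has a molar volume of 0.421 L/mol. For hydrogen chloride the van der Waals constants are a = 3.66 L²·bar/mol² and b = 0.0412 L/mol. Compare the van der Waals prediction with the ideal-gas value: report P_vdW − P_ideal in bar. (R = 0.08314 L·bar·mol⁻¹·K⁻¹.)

Ideal: P_ideal = RT/V_m = (0.08314)(641.4)/0.421 = 126.665 bar
vdW: P = RT/(V_m − b) − a/V_m² = 53.3260/0.379800 − 3.66/0.177241 = 140.405 − 20.6498 = 119.755 bar
ΔP = 119.755 − 126.665 = -6.91 bar

ΔP ≈ -6.91 bar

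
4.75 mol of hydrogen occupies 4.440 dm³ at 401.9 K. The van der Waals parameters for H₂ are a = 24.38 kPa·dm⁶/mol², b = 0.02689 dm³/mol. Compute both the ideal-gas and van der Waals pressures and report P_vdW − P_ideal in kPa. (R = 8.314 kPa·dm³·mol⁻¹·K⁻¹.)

Ideal: P_ideal = nRT/V = (4.75)(8.314)(401.9)/4.440 = 3574.69 kPa
vdW: P = nRT/(V − nb) − a n²/V² = 15871.6/4.31227 − 550.074/19.7136 = 3680.57 − 27.9033 = 3652.67 kPa
ΔP = 3652.67 − 3574.69 = 78.0 kPa

ΔP ≈ 78.0 kPa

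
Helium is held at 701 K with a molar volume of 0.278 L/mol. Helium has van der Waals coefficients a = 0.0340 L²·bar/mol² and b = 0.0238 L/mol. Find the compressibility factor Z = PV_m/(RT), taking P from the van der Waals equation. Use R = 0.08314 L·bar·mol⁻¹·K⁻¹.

Z ≈ 1.092

P = RT/(V_m − b) − a/V_m² = (0.08314)(701)/(0.278 − 0.0238) − 0.0340/(0.278)²
  = 58.281/0.25420 − 0.43994 = 229.27 − 0.43994 = 228.83 bar
Z = PV_m/(RT) = (228.83)(0.278)/((0.08314)(701)) = 63.615/58.281 = 1.092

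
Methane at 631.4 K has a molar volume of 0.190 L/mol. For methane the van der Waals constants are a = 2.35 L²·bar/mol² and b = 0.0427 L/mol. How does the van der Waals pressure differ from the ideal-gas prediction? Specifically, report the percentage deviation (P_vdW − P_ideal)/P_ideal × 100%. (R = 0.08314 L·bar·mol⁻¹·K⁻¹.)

Ideal: P_ideal = RT/V_m = (0.08314)(631.4)/0.190 = 276.287 bar
vdW: P = RT/(V_m − b) − a/V_m² = 52.4946/0.147300 − 2.35/0.0361000 = 356.379 − 65.0970 = 291.282 bar
% deviation = (291.282 − 276.287)/276.287 × 100% = 5.43%

5.43 %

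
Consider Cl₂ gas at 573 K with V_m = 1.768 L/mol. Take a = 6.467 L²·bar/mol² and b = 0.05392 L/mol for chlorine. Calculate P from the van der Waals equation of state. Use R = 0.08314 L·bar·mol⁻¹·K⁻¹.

P = RT/(V_m − b) − a/V_m²
RT/(V_m − b) = (0.08314)(573)/(1.768 − 0.05392) = 47.639/1.7141 = 27.792 bar
a/V_m² = 6.467/(1.768)² = 2.0689 bar
P = 27.792 − 2.0689 = 25.72 bar

P ≈ 25.72 bar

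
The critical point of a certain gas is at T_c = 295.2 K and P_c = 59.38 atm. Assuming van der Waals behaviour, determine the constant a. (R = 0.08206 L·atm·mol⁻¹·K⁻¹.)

From T_c = 8a/(27Rb) and P_c = a/(27b²): a = 27 R² T_c²/(64 P_c).
a = 27×(0.08206)²×(295.2)²/(64×59.38) = 15844/3800.3 = 4.169 L²·atm/mol²

a ≈ 4.169 L²·atm/mol²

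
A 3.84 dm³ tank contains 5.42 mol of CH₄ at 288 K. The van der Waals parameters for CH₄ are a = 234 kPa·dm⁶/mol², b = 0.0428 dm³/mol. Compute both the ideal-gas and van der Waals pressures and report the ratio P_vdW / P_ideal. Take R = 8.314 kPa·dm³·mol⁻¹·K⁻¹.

P_vdW / P_ideal ≈ 0.9264

Ideal: P_ideal = nRT/V = (5.42)(8.314)(288)/3.84 = 3379.64 kPa
vdW: P = nRT/(V − nb) − a n²/V² = 12977.8/3.60802 − 6874.08/14.7456 = 3596.93 − 466.178 = 3130.75 kPa
Ratio = 3130.75/3379.64 = 0.9264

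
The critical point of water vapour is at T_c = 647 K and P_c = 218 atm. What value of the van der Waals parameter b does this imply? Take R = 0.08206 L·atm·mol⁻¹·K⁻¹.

From T_c = 8a/(27Rb) and P_c = a/(27b²): b = R T_c/(8 P_c).
b = (0.08206)(647)/(8×218) = 53.093/1744.0 = 0.03044 L/mol

b ≈ 0.03044 L/mol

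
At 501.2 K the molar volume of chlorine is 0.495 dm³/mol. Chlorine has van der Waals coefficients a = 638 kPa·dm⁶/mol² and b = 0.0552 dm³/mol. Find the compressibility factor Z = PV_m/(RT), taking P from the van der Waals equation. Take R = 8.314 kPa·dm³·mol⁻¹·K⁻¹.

Z ≈ 0.8162

P = RT/(V_m − b) − a/V_m² = (8.314)(501.2)/(0.495 − 0.0552) − 638/(0.495)²
  = 4167.0/0.43980 − 2603.8 = 9474.8 − 2603.8 = 6871.0 kPa
Z = PV_m/(RT) = (6871.0)(0.495)/((8.314)(501.2)) = 3401.1/4167.0 = 0.8162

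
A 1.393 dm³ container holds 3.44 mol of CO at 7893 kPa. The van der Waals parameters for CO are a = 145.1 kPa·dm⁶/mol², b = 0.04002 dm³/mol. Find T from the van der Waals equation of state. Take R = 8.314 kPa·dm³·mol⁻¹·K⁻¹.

T ≈ 385.3 K

T = (P + a n²/V²)(V − nb)/(nR)
P + a n²/V² = 7893 + (145.1)(3.44)²/(1.393)² = 8777.9 kPa
V − nb = 1.393 − (3.44)(0.04002) = 1.2553 dm³
T = (8777.9)(1.2553)/((3.44)(8.314)) = 385.3 K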